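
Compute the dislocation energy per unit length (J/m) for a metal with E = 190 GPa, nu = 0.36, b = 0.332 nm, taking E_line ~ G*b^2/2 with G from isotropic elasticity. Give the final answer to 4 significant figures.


Step 1: G = E / (2*(1+nu))
G = 190 / (2*(1+0.36)) = 69.8529 GPa = 6.98529e+10 Pa
Step 2: E_line = G*b^2/2
b = 0.332 nm = 3.32e-10 m
E_line = 0.5 * 6.98529e+10 * (3.32e-10)^2 = 3.85e-09 J/m


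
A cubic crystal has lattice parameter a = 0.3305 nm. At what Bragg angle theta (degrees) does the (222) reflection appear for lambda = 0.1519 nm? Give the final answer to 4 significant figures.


d = a / sqrt(h^2+k^2+l^2)
d = 0.3305 / sqrt(12) = 0.0954071 nm
lambda = 2*d*sin(theta)  =>  sin(theta) = lambda / (2*d)
sin(theta) = 0.1519 / (2 * 0.0954071) = 0.796062
theta = 52.76 deg


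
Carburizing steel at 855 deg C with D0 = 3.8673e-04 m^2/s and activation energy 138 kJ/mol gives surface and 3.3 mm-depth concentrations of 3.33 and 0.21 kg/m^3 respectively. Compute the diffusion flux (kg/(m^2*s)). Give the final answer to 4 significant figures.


Step 1: D = D0 * exp(-Qd/(R*T))
T = 855 + 273.15 = 1128.15 K
D = 3.8673e-04 * exp(-138e3 / (8.314 * 1128.15)) = 1.57623e-10 m^2/s
Step 2: J = D * (C1 - C2) / dx
J = 1.57623e-10 * (3.33 - 0.21) / 3.3e-03
J = 1.49e-07 kg/(m^2*s)


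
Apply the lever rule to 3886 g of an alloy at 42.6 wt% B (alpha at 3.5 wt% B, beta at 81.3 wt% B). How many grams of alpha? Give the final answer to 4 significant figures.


f_alpha = (C_beta - C0) / (C_beta - C_alpha)
f_alpha = (81.3 - 42.6) / (81.3 - 3.5) = 0.497429
m_alpha = f_alpha * m_total = 0.497429 * 3886 = 1933 g


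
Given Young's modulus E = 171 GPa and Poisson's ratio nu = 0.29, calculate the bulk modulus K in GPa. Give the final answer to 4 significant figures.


K = E / (3*(1-2*nu))
K = 171 / (3*(1-2*0.29))
K = 135.7 GPa


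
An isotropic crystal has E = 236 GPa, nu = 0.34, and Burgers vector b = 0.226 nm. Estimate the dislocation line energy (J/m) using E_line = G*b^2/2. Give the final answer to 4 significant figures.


Step 1: G = E / (2*(1+nu))
G = 236 / (2*(1+0.34)) = 88.0597 GPa = 8.80597e+10 Pa
Step 2: E_line = G*b^2/2
b = 0.226 nm = 2.26e-10 m
E_line = 0.5 * 8.80597e+10 * (2.26e-10)^2 = 2.249e-09 J/m


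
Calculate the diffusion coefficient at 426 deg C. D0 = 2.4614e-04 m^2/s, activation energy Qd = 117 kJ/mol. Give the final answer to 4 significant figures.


D = D0 * exp(-Qd / (R*T))
T = 699.15 K
D = 2.4614e-04 * exp(-117e3 / (8.314 * 699.15))
D = 4.463e-13 m^2/s


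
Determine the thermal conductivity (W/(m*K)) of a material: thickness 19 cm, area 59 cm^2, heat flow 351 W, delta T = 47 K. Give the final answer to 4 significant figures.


k = Q*L / (A*dT)
L = 0.19 m, A = 5.9e-03 m^2
k = 351 * 0.19 / (5.9e-03 * 47)
k = 240.5 W/(m*K)


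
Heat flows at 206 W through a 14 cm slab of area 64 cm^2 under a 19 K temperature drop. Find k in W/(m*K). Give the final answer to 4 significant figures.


k = Q*L / (A*dT)
L = 0.14 m, A = 6.4e-03 m^2
k = 206 * 0.14 / (6.4e-03 * 19)
k = 237.2 W/(m*K)


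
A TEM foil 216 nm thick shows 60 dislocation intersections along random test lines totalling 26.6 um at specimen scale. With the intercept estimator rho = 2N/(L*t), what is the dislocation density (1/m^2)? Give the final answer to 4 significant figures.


rho = 2N / (L * t)
L = 26.6 um = 2.66e-05 m, t = 216 nm = 2.16e-07 m
rho = 2 * 60 / (2.66e-05 * 2.16e-07)
rho = 2.089e+13 1/m^2


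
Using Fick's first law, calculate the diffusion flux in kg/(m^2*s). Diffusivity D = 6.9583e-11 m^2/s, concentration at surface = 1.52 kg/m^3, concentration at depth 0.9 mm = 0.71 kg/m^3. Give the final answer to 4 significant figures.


J = -D * (dC/dx) = D * (C1 - C2) / dx
J = 6.9583e-11 * (1.52 - 0.71) / 9e-04
J = 6.262e-08 kg/(m^2*s)


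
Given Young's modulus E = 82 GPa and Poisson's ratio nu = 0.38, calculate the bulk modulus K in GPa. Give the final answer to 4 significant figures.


K = E / (3*(1-2*nu))
K = 82 / (3*(1-2*0.38))
K = 113.9 GPa


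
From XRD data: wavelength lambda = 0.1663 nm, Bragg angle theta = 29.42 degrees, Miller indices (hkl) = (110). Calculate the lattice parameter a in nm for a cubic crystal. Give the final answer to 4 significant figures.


d = lambda / (2*sin(theta))
d = 0.1663 / (2*sin(29.42 deg))
d = 0.169277 nm
a = d * sqrt(h^2+k^2+l^2) = 0.169277 * sqrt(2)
a = 0.2394 nm


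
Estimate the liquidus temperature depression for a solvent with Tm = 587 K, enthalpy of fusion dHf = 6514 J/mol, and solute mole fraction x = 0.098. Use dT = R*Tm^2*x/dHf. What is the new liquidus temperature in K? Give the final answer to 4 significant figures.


dT = R*Tm^2*x / dHf
dT = 8.314 * 587^2 * 0.098 / 6514
dT = 43.0987 K
T_new = 587 - 43.0987 = 543.9 K


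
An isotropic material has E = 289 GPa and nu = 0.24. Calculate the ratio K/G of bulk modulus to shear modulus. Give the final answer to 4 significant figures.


G = E / (2*(1+nu))
G = 289 / (2*(1+0.24)) = 116.532 GPa
K = E / (3*(1-2*nu))
K = 289 / (3*(1-2*0.24)) = 185.256 GPa
K/G = 185.256 / 116.532 = 1.59


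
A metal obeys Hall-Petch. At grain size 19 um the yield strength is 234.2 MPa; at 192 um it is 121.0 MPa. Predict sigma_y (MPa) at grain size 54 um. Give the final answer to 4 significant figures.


sigma_y = sigma0 + k / sqrt(d)
1/sqrt(d1) = 1/sqrt(1.9e-05) = 229.416;  1/sqrt(d2) = 72.1688
k = (sigma1 - sigma2) / (1/sqrt(d1) - 1/sqrt(d2)) = (234.2 - 121.0) / (229.416 - 72.1688) = 0.719887 MPa*m^0.5
sigma0 = sigma1 - k/sqrt(d1) = 234.2 - 0.719887*229.416 = 69.0466 MPa
sigma_y(d3) = 69.0466 + 0.719887 / sqrt(5.4e-05) = 167 MPa


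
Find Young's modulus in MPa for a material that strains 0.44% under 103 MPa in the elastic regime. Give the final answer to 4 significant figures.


E = sigma / epsilon
epsilon = 0.44% = 4.4e-03
E = 103 / 4.4e-03
E = 23410 MPa


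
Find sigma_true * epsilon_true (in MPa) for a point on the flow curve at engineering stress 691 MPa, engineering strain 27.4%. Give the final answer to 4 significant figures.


sigma_true = sigma_eng * (1 + epsilon_eng)
sigma_true = 691 * (1 + 0.274) = 880.334 MPa
epsilon_true = ln(1 + epsilon_eng)
epsilon_true = ln(1 + 0.274) = 0.242162
sigma_true * epsilon_true = 880.334 * 0.242162 = 213.2 MPa


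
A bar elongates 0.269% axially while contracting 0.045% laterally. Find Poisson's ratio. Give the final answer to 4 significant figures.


nu = -epsilon_lat / epsilon_axial
Lateral strain is contraction (negative), so using magnitudes:
nu = 0.045 / 0.269
nu = 0.1673


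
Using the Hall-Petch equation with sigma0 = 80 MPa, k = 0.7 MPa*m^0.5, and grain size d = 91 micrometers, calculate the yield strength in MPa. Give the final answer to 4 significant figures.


sigma_y = sigma0 + k / sqrt(d)
d = 91 um = 9.1e-05 m
sigma_y = 80 + 0.7 / sqrt(9.1e-05)
sigma_y = 153.4 MPa


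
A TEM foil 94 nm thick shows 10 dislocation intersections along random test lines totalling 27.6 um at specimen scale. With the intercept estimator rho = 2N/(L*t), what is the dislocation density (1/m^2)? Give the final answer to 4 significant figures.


rho = 2N / (L * t)
L = 27.6 um = 2.76e-05 m, t = 94 nm = 9.4e-08 m
rho = 2 * 10 / (2.76e-05 * 9.4e-08)
rho = 7.709e+12 1/m^2


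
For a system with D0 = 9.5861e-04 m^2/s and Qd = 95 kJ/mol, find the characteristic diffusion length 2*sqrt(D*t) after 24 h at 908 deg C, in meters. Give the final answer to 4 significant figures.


Step 1: D = D0 * exp(-Qd/(R*T))
T = 1181.15 K
D = 9.5861e-04 * exp(-95e3 / (8.314 * 1181.15)) = 6.02911e-08 m^2/s
Step 2: L = 2*sqrt(D*t)
t = 24 h = 86400 s
L = 2*sqrt(6.02911e-08 * 86400) = 0.1443 m


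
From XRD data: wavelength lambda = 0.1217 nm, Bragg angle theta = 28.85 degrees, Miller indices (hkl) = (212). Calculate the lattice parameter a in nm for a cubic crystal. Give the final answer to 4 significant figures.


d = lambda / (2*sin(theta))
d = 0.1217 / (2*sin(28.85 deg))
d = 0.126109 nm
a = d * sqrt(h^2+k^2+l^2) = 0.126109 * sqrt(9)
a = 0.3783 nm


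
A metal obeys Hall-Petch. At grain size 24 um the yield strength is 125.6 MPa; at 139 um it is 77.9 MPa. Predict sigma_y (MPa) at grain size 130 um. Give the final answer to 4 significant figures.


sigma_y = sigma0 + k / sqrt(d)
1/sqrt(d1) = 1/sqrt(2.4e-05) = 204.124;  1/sqrt(d2) = 84.8189
k = (sigma1 - sigma2) / (1/sqrt(d1) - 1/sqrt(d2)) = (125.6 - 77.9) / (204.124 - 84.8189) = 0.399815 MPa*m^0.5
sigma0 = sigma1 - k/sqrt(d1) = 125.6 - 0.399815*204.124 = 43.9882 MPa
sigma_y(d3) = 43.9882 + 0.399815 / sqrt(1.3e-04) = 79.05 MPa


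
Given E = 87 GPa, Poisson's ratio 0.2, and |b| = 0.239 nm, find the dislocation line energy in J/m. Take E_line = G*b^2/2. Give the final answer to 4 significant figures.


Step 1: G = E / (2*(1+nu))
G = 87 / (2*(1+0.2)) = 36.25 GPa = 3.625e+10 Pa
Step 2: E_line = G*b^2/2
b = 0.239 nm = 2.39e-10 m
E_line = 0.5 * 3.625e+10 * (2.39e-10)^2 = 1.035e-09 J/m


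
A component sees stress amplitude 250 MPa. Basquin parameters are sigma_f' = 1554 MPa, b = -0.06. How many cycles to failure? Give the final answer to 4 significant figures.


sigma_a = sigma_f' * (2*Nf)^b
2*Nf = (sigma_a / sigma_f')^(1/b)
2*Nf = (250 / 1554)^(1/-0.06)
2*Nf = 1.67951e+13
Nf = 8.398e+12 cycles


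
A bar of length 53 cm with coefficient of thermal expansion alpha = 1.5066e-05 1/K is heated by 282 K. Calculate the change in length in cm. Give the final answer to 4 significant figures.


dL = L0 * alpha * dT
dL = 53 * 1.5066e-05 * 282
dL = 0.2252 cm


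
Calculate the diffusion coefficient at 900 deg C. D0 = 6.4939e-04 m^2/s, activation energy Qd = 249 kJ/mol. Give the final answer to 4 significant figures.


D = D0 * exp(-Qd / (R*T))
T = 1173.15 K
D = 6.4939e-04 * exp(-249e3 / (8.314 * 1173.15))
D = 5.313e-15 m^2/s


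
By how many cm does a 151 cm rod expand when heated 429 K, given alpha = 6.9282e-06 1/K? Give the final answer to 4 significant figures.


dL = L0 * alpha * dT
dL = 151 * 6.9282e-06 * 429
dL = 0.4488 cm


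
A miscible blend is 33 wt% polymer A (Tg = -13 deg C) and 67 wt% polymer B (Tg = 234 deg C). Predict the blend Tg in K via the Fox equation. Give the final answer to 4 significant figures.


1/Tg = w1/Tg1 + w2/Tg2 (in Kelvin)
Tg1 = 260.15 K, Tg2 = 507.15 K
1/Tg = 0.33/260.15 + 0.67/507.15
Tg = 386.2 K


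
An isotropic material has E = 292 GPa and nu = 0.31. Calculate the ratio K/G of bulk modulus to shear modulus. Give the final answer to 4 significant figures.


G = E / (2*(1+nu))
G = 292 / (2*(1+0.31)) = 111.45 GPa
K = E / (3*(1-2*nu))
K = 292 / (3*(1-2*0.31)) = 256.14 GPa
K/G = 256.14 / 111.45 = 2.298


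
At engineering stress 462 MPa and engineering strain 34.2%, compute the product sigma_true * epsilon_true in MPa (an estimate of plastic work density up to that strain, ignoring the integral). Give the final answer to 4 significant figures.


sigma_true = sigma_eng * (1 + epsilon_eng)
sigma_true = 462 * (1 + 0.342) = 620.004 MPa
epsilon_true = ln(1 + epsilon_eng)
epsilon_true = ln(1 + 0.342) = 0.294161
sigma_true * epsilon_true = 620.004 * 0.294161 = 182.4 MPa


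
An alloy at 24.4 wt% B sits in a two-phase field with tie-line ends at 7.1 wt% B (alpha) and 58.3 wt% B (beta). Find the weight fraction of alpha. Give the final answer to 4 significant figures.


f_alpha = (C_beta - C0) / (C_beta - C_alpha)
f_alpha = (58.3 - 24.4) / (58.3 - 7.1)
f_alpha = 0.6621


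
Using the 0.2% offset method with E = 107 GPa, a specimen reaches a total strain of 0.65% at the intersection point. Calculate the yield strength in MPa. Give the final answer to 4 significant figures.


Offset strain = 0.002
Elastic strain at yield = total_strain - offset = 6.5e-03 - 0.002 = 4.5e-03
sigma_y = E * elastic_strain = 107000 * 4.5e-03
sigma_y = 481.5 MPa


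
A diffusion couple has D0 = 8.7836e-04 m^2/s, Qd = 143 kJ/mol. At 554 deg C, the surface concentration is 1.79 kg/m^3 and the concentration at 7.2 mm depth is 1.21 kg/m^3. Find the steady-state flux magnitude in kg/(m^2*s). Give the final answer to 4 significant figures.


Step 1: D = D0 * exp(-Qd/(R*T))
T = 554 + 273.15 = 827.15 K
D = 8.7836e-04 * exp(-143e3 / (8.314 * 827.15)) = 8.18231e-13 m^2/s
Step 2: J = D * (C1 - C2) / dx
J = 8.18231e-13 * (1.79 - 1.21) / 7.2e-03
J = 6.591e-11 kg/(m^2*s)


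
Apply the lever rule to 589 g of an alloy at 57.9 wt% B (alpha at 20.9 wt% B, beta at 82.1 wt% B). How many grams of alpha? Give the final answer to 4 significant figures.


f_alpha = (C_beta - C0) / (C_beta - C_alpha)
f_alpha = (82.1 - 57.9) / (82.1 - 20.9) = 0.395425
m_alpha = f_alpha * m_total = 0.395425 * 589 = 232.9 g


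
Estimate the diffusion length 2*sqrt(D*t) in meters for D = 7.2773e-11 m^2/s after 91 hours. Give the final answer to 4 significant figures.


t = 91 hr = 327600 s
Diffusion length = 2*sqrt(D*t)
= 2*sqrt(7.2773e-11 * 327600)
= 9.765e-03 m


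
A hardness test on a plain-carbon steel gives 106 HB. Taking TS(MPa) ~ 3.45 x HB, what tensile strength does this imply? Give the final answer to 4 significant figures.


TS (MPa) = 3.45 * HB
TS = 3.45 * 106
TS = 365.7 MPa


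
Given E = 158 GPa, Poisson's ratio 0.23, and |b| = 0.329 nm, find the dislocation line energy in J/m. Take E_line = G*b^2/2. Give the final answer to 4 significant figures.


Step 1: G = E / (2*(1+nu))
G = 158 / (2*(1+0.23)) = 64.2276 GPa = 6.42276e+10 Pa
Step 2: E_line = G*b^2/2
b = 0.329 nm = 3.29e-10 m
E_line = 0.5 * 6.42276e+10 * (3.29e-10)^2 = 3.476e-09 J/m


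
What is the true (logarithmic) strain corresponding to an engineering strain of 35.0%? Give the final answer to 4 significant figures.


epsilon_true = ln(1 + epsilon_eng)
epsilon_true = ln(1 + 0.35)
epsilon_true = 0.3001


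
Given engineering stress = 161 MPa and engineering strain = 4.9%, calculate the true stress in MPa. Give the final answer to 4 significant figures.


sigma_true = sigma_eng * (1 + epsilon_eng)
sigma_true = 161 * (1 + 0.049)
sigma_true = 168.9 MPa


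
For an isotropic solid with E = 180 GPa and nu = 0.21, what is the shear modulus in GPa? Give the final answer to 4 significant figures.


G = E / (2*(1+nu))
G = 180 / (2*(1+0.21))
G = 74.38 GPa


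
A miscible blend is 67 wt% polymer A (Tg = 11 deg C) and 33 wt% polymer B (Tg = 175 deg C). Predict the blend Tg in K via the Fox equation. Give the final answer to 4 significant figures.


1/Tg = w1/Tg1 + w2/Tg2 (in Kelvin)
Tg1 = 284.15 K, Tg2 = 448.15 K
1/Tg = 0.67/284.15 + 0.33/448.15
Tg = 323.2 K


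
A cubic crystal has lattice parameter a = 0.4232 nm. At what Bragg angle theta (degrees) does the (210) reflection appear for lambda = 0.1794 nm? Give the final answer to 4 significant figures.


d = a / sqrt(h^2+k^2+l^2)
d = 0.4232 / sqrt(5) = 0.189261 nm
lambda = 2*d*sin(theta)  =>  sin(theta) = lambda / (2*d)
sin(theta) = 0.1794 / (2 * 0.189261) = 0.473949
theta = 28.29 deg


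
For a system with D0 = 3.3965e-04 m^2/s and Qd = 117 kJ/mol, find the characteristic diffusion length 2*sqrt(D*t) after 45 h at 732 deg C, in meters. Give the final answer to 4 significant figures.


Step 1: D = D0 * exp(-Qd/(R*T))
T = 1005.15 K
D = 3.3965e-04 * exp(-117e3 / (8.314 * 1005.15)) = 2.82275e-10 m^2/s
Step 2: L = 2*sqrt(D*t)
t = 45 h = 162000 s
L = 2*sqrt(2.82275e-10 * 162000) = 0.01352 m


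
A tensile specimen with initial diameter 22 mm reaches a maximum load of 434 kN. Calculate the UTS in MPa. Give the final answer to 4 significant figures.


A0 = pi*(d/2)^2 = pi*(22/2)^2 = 380.133 mm^2
UTS = F_max / A0 = 434*1000 / 380.133
UTS = 1142 MPa


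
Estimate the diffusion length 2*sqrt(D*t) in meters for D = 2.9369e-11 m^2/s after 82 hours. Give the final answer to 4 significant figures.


t = 82 hr = 295200 s
Diffusion length = 2*sqrt(D*t)
= 2*sqrt(2.9369e-11 * 295200)
= 5.889e-03 m


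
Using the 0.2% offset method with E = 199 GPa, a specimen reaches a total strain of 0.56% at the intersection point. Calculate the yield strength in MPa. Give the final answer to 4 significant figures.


Offset strain = 0.002
Elastic strain at yield = total_strain - offset = 5.6e-03 - 0.002 = 3.6e-03
sigma_y = E * elastic_strain = 199000 * 3.6e-03
sigma_y = 716.4 MPa


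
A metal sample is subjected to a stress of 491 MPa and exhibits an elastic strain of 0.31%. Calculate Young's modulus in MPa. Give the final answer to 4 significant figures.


E = sigma / epsilon
epsilon = 0.31% = 3.1e-03
E = 491 / 3.1e-03
E = 158400 MPa


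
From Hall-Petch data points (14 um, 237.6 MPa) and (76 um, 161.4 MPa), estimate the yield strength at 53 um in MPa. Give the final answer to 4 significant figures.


sigma_y = sigma0 + k / sqrt(d)
1/sqrt(d1) = 1/sqrt(1.4e-05) = 267.261;  1/sqrt(d2) = 114.708
k = (sigma1 - sigma2) / (1/sqrt(d1) - 1/sqrt(d2)) = (237.6 - 161.4) / (267.261 - 114.708) = 0.499497 MPa*m^0.5
sigma0 = sigma1 - k/sqrt(d1) = 237.6 - 0.499497*267.261 = 104.104 MPa
sigma_y(d3) = 104.104 + 0.499497 / sqrt(5.3e-05) = 172.7 MPa


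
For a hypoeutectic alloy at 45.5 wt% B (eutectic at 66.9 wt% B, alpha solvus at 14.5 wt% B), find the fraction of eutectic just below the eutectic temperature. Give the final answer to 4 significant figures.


f_primary = (C_e - C0) / (C_e - C_alpha_max)
f_primary = (66.9 - 45.5) / (66.9 - 14.5)
f_primary = 0.408397
f_eutectic = 1 - 0.408397 = 0.5916


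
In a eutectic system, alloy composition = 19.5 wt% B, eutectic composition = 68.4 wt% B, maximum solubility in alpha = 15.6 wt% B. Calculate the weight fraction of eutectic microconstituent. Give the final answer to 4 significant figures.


f_primary = (C_e - C0) / (C_e - C_alpha_max)
f_primary = (68.4 - 19.5) / (68.4 - 15.6)
f_primary = 0.926136
f_eutectic = 1 - 0.926136 = 0.07386


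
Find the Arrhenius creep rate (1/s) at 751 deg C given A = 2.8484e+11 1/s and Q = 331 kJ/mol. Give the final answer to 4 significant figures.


rate = A * exp(-Q / (R*T))
T = 751 + 273.15 = 1024.15 K
rate = 2.8484e+11 * exp(-331e3 / (8.314 * 1024.15))
rate = 3.733e-06 1/s


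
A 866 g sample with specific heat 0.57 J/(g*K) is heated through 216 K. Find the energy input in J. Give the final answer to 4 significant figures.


Q = m * cp * dT
Q = 866 * 0.57 * 216
Q = 106600 J


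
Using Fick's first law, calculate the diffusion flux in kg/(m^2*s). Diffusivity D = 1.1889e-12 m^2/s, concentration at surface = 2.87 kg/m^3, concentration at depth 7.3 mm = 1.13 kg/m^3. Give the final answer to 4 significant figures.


J = -D * (dC/dx) = D * (C1 - C2) / dx
J = 1.1889e-12 * (2.87 - 1.13) / 7.3e-03
J = 2.834e-10 kg/(m^2*s)


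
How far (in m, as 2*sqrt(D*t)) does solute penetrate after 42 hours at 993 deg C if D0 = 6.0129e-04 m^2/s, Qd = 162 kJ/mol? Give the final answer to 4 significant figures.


Step 1: D = D0 * exp(-Qd/(R*T))
T = 1266.15 K
D = 6.0129e-04 * exp(-162e3 / (8.314 * 1266.15)) = 1.24618e-10 m^2/s
Step 2: L = 2*sqrt(D*t)
t = 42 h = 151200 s
L = 2*sqrt(1.24618e-10 * 151200) = 8.682e-03 m


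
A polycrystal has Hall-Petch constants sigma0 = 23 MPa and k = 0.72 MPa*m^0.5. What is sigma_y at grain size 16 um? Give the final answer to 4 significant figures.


sigma_y = sigma0 + k / sqrt(d)
d = 16 um = 1.6e-05 m
sigma_y = 23 + 0.72 / sqrt(1.6e-05)
sigma_y = 203 MPa


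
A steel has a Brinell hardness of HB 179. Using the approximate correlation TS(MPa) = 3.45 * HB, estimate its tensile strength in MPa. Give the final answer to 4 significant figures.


TS (MPa) = 3.45 * HB
TS = 3.45 * 179
TS = 617.6 MPa


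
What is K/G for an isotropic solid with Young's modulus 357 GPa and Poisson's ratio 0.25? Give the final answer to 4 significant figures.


G = E / (2*(1+nu))
G = 357 / (2*(1+0.25)) = 142.8 GPa
K = E / (3*(1-2*nu))
K = 357 / (3*(1-2*0.25)) = 238 GPa
K/G = 238 / 142.8 = 1.667


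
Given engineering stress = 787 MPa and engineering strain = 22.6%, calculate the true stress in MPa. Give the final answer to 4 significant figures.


sigma_true = sigma_eng * (1 + epsilon_eng)
sigma_true = 787 * (1 + 0.226)
sigma_true = 964.9 MPa


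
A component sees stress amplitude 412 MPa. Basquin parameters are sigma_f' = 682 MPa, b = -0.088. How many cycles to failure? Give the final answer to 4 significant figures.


sigma_a = sigma_f' * (2*Nf)^b
2*Nf = (sigma_a / sigma_f')^(1/b)
2*Nf = (412 / 682)^(1/-0.088)
2*Nf = 307.153
Nf = 153.6 cycles


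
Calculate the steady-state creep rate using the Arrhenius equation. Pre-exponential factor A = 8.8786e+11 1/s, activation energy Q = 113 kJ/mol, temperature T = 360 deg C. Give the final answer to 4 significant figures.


rate = A * exp(-Q / (R*T))
T = 360 + 273.15 = 633.15 K
rate = 8.8786e+11 * exp(-113e3 / (8.314 * 633.15))
rate = 422.2 1/s


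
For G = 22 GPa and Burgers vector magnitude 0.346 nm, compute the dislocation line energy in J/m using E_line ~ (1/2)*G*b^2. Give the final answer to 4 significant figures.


E = G*b^2/2
b = 0.346 nm = 3.46e-10 m
G = 22 GPa = 2.2e+10 Pa
E = 0.5 * 2.2e+10 * (3.46e-10)^2
E = 1.317e-09 J/m


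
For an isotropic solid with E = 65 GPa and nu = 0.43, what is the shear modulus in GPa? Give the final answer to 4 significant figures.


G = E / (2*(1+nu))
G = 65 / (2*(1+0.43))
G = 22.73 GPa


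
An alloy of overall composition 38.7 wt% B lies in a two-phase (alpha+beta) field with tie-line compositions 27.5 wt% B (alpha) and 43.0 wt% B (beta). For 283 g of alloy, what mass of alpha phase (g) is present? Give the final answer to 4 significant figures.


f_alpha = (C_beta - C0) / (C_beta - C_alpha)
f_alpha = (43.0 - 38.7) / (43.0 - 27.5) = 0.277419
m_alpha = f_alpha * m_total = 0.277419 * 283 = 78.51 g


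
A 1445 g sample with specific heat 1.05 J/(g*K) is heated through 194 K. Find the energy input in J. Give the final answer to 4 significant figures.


Q = m * cp * dT
Q = 1445 * 1.05 * 194
Q = 294300 J


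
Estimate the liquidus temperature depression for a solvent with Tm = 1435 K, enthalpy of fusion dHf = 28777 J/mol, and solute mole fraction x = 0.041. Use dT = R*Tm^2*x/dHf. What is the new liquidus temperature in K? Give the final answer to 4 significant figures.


dT = R*Tm^2*x / dHf
dT = 8.314 * 1435^2 * 0.041 / 28777
dT = 24.3923 K
T_new = 1435 - 24.3923 = 1411 K


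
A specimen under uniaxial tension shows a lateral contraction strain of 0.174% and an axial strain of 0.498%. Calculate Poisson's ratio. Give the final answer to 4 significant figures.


nu = -epsilon_lat / epsilon_axial
Lateral strain is contraction (negative), so using magnitudes:
nu = 0.174 / 0.498
nu = 0.3494


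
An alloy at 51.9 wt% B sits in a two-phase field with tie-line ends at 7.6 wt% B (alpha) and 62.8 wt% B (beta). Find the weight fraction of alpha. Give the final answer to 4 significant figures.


f_alpha = (C_beta - C0) / (C_beta - C_alpha)
f_alpha = (62.8 - 51.9) / (62.8 - 7.6)
f_alpha = 0.1975


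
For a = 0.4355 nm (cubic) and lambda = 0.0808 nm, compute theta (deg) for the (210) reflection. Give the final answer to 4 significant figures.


d = a / sqrt(h^2+k^2+l^2)
d = 0.4355 / sqrt(5) = 0.194762 nm
lambda = 2*d*sin(theta)  =>  sin(theta) = lambda / (2*d)
sin(theta) = 0.0808 / (2 * 0.194762) = 0.207433
theta = 11.97 deg


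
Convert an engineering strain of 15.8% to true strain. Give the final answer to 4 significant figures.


epsilon_true = ln(1 + epsilon_eng)
epsilon_true = ln(1 + 0.158)
epsilon_true = 0.1467


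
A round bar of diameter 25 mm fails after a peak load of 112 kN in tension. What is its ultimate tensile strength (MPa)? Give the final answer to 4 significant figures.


A0 = pi*(d/2)^2 = pi*(25/2)^2 = 490.874 mm^2
UTS = F_max / A0 = 112*1000 / 490.874
UTS = 228.2 MPa


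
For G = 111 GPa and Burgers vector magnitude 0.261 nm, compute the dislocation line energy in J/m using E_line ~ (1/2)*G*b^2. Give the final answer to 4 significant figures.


E = G*b^2/2
b = 0.261 nm = 2.61e-10 m
G = 111 GPa = 1.11e+11 Pa
E = 0.5 * 1.11e+11 * (2.61e-10)^2
E = 3.781e-09 J/m


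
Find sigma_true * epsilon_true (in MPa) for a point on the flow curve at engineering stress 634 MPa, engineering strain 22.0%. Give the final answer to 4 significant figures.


sigma_true = sigma_eng * (1 + epsilon_eng)
sigma_true = 634 * (1 + 0.22) = 773.48 MPa
epsilon_true = ln(1 + epsilon_eng)
epsilon_true = ln(1 + 0.22) = 0.198851
sigma_true * epsilon_true = 773.48 * 0.198851 = 153.8 MPa


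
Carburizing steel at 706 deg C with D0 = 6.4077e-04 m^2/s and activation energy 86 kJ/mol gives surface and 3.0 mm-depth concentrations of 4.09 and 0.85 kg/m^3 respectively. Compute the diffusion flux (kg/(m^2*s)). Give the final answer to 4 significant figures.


Step 1: D = D0 * exp(-Qd/(R*T))
T = 706 + 273.15 = 979.15 K
D = 6.4077e-04 * exp(-86e3 / (8.314 * 979.15)) = 1.65463e-08 m^2/s
Step 2: J = D * (C1 - C2) / dx
J = 1.65463e-08 * (4.09 - 0.85) / 3e-03
J = 1.787e-05 kg/(m^2*s)


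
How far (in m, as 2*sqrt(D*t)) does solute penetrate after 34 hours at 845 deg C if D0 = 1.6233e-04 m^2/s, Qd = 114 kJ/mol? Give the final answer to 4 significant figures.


Step 1: D = D0 * exp(-Qd/(R*T))
T = 1118.15 K
D = 1.6233e-04 * exp(-114e3 / (8.314 * 1118.15)) = 7.66778e-10 m^2/s
Step 2: L = 2*sqrt(D*t)
t = 34 h = 122400 s
L = 2*sqrt(7.66778e-10 * 122400) = 0.01938 m


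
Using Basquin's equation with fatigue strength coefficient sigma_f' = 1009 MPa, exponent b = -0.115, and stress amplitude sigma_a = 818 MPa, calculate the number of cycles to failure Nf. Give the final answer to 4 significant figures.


sigma_a = sigma_f' * (2*Nf)^b
2*Nf = (sigma_a / sigma_f')^(1/b)
2*Nf = (818 / 1009)^(1/-0.115)
2*Nf = 6.20159
Nf = 3.101 cycles


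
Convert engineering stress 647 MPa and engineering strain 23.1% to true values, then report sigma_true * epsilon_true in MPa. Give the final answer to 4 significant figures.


sigma_true = sigma_eng * (1 + epsilon_eng)
sigma_true = 647 * (1 + 0.231) = 796.457 MPa
epsilon_true = ln(1 + epsilon_eng)
epsilon_true = ln(1 + 0.231) = 0.207827
sigma_true * epsilon_true = 796.457 * 0.207827 = 165.5 MPa


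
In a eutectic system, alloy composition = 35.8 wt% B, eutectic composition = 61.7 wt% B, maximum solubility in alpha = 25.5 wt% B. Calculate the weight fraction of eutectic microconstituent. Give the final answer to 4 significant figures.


f_primary = (C_e - C0) / (C_e - C_alpha_max)
f_primary = (61.7 - 35.8) / (61.7 - 25.5)
f_primary = 0.71547
f_eutectic = 1 - 0.71547 = 0.2845


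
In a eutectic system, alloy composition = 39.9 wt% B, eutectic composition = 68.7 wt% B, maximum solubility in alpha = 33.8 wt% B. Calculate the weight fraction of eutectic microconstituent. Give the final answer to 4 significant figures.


f_primary = (C_e - C0) / (C_e - C_alpha_max)
f_primary = (68.7 - 39.9) / (68.7 - 33.8)
f_primary = 0.825215
f_eutectic = 1 - 0.825215 = 0.1748


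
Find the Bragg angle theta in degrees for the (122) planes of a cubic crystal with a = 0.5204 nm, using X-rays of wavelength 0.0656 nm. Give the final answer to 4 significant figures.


d = a / sqrt(h^2+k^2+l^2)
d = 0.5204 / sqrt(9) = 0.173467 nm
lambda = 2*d*sin(theta)  =>  sin(theta) = lambda / (2*d)
sin(theta) = 0.0656 / (2 * 0.173467) = 0.189085
theta = 10.9 deg


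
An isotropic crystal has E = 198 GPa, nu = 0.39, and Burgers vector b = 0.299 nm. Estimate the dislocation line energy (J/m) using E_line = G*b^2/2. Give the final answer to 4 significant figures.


Step 1: G = E / (2*(1+nu))
G = 198 / (2*(1+0.39)) = 71.223 GPa = 7.1223e+10 Pa
Step 2: E_line = G*b^2/2
b = 0.299 nm = 2.99e-10 m
E_line = 0.5 * 7.1223e+10 * (2.99e-10)^2 = 3.184e-09 J/m


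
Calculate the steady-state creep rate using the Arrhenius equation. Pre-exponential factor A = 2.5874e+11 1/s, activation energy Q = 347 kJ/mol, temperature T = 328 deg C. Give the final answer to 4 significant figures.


rate = A * exp(-Q / (R*T))
T = 328 + 273.15 = 601.15 K
rate = 2.5874e+11 * exp(-347e3 / (8.314 * 601.15))
rate = 1.822e-19 1/s


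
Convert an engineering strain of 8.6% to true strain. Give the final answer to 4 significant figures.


epsilon_true = ln(1 + epsilon_eng)
epsilon_true = ln(1 + 0.086)
epsilon_true = 0.0825


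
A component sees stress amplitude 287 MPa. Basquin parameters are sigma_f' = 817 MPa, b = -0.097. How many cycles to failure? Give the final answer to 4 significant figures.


sigma_a = sigma_f' * (2*Nf)^b
2*Nf = (sigma_a / sigma_f')^(1/b)
2*Nf = (287 / 817)^(1/-0.097)
2*Nf = 48296.9
Nf = 24150 cycles


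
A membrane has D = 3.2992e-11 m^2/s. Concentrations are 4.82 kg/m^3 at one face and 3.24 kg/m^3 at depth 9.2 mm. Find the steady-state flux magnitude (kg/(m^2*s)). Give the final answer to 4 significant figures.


J = -D * (dC/dx) = D * (C1 - C2) / dx
J = 3.2992e-11 * (4.82 - 3.24) / 9.2e-03
J = 5.666e-09 kg/(m^2*s)


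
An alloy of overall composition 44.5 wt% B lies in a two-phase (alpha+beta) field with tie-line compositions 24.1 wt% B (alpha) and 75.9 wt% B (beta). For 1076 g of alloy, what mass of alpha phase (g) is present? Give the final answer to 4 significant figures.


f_alpha = (C_beta - C0) / (C_beta - C_alpha)
f_alpha = (75.9 - 44.5) / (75.9 - 24.1) = 0.606178
m_alpha = f_alpha * m_total = 0.606178 * 1076 = 652.2 g


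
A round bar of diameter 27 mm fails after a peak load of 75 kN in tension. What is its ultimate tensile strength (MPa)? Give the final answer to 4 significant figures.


A0 = pi*(d/2)^2 = pi*(27/2)^2 = 572.555 mm^2
UTS = F_max / A0 = 75*1000 / 572.555
UTS = 131 MPa


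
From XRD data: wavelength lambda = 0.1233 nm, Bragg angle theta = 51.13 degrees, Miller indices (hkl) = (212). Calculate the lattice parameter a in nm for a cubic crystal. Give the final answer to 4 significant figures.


d = lambda / (2*sin(theta))
d = 0.1233 / (2*sin(51.13 deg))
d = 0.0791834 nm
a = d * sqrt(h^2+k^2+l^2) = 0.0791834 * sqrt(9)
a = 0.2376 nm


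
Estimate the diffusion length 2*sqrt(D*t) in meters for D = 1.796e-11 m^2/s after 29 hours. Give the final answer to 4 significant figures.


t = 29 hr = 104400 s
Diffusion length = 2*sqrt(D*t)
= 2*sqrt(1.796e-11 * 104400)
= 2.739e-03 m


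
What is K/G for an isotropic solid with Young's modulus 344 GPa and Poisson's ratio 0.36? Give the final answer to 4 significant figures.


G = E / (2*(1+nu))
G = 344 / (2*(1+0.36)) = 126.471 GPa
K = E / (3*(1-2*nu))
K = 344 / (3*(1-2*0.36)) = 409.524 GPa
K/G = 409.524 / 126.471 = 3.238


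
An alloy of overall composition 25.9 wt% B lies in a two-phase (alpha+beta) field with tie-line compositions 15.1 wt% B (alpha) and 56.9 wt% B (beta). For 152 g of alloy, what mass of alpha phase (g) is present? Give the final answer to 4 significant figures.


f_alpha = (C_beta - C0) / (C_beta - C_alpha)
f_alpha = (56.9 - 25.9) / (56.9 - 15.1) = 0.741627
m_alpha = f_alpha * m_total = 0.741627 * 152 = 112.7 g


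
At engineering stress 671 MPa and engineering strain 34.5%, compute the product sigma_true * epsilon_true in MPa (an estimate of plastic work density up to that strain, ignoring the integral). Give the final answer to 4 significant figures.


sigma_true = sigma_eng * (1 + epsilon_eng)
sigma_true = 671 * (1 + 0.345) = 902.495 MPa
epsilon_true = ln(1 + epsilon_eng)
epsilon_true = ln(1 + 0.345) = 0.296394
sigma_true * epsilon_true = 902.495 * 0.296394 = 267.5 MPa


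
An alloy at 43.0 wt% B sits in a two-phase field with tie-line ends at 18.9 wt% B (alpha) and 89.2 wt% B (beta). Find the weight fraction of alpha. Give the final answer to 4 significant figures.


f_alpha = (C_beta - C0) / (C_beta - C_alpha)
f_alpha = (89.2 - 43.0) / (89.2 - 18.9)
f_alpha = 0.6572


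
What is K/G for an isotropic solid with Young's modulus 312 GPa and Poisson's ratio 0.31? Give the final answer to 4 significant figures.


G = E / (2*(1+nu))
G = 312 / (2*(1+0.31)) = 119.084 GPa
K = E / (3*(1-2*nu))
K = 312 / (3*(1-2*0.31)) = 273.684 GPa
K/G = 273.684 / 119.084 = 2.298


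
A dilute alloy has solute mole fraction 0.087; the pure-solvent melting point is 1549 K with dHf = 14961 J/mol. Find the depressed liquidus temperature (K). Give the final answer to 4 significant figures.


dT = R*Tm^2*x / dHf
dT = 8.314 * 1549^2 * 0.087 / 14961
dT = 116.004 K
T_new = 1549 - 116.004 = 1433 K


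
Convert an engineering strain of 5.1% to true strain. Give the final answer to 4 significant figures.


epsilon_true = ln(1 + epsilon_eng)
epsilon_true = ln(1 + 0.051)
epsilon_true = 0.04974


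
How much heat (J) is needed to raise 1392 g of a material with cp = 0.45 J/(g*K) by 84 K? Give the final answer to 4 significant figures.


Q = m * cp * dT
Q = 1392 * 0.45 * 84
Q = 52620 J


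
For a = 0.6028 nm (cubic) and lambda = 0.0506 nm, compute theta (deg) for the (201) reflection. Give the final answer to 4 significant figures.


d = a / sqrt(h^2+k^2+l^2)
d = 0.6028 / sqrt(5) = 0.26958 nm
lambda = 2*d*sin(theta)  =>  sin(theta) = lambda / (2*d)
sin(theta) = 0.0506 / (2 * 0.26958) = 0.0938496
theta = 5.385 deg


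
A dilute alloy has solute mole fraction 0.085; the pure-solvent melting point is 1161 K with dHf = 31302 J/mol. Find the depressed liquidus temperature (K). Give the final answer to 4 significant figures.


dT = R*Tm^2*x / dHf
dT = 8.314 * 1161^2 * 0.085 / 31302
dT = 30.4314 K
T_new = 1161 - 30.4314 = 1131 K


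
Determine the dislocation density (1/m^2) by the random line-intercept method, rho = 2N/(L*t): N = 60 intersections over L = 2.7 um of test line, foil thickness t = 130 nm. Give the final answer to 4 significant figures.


rho = 2N / (L * t)
L = 2.7 um = 2.7e-06 m, t = 130 nm = 1.3e-07 m
rho = 2 * 60 / (2.7e-06 * 1.3e-07)
rho = 3.419e+14 1/m^2


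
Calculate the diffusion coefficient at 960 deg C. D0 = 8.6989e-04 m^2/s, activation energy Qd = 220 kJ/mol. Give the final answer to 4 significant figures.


D = D0 * exp(-Qd / (R*T))
T = 1233.15 K
D = 8.6989e-04 * exp(-220e3 / (8.314 * 1233.15))
D = 4.171e-13 m^2/s


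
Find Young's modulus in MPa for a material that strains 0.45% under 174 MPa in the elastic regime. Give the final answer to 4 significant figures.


E = sigma / epsilon
epsilon = 0.45% = 4.5e-03
E = 174 / 4.5e-03
E = 38670 MPa


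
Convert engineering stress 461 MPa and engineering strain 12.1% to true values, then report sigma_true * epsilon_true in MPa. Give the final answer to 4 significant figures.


sigma_true = sigma_eng * (1 + epsilon_eng)
sigma_true = 461 * (1 + 0.121) = 516.781 MPa
epsilon_true = ln(1 + epsilon_eng)
epsilon_true = ln(1 + 0.121) = 0.114221
sigma_true * epsilon_true = 516.781 * 0.114221 = 59.03 MPa


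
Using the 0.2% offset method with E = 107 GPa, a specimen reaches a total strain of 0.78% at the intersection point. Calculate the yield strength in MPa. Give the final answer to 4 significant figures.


Offset strain = 0.002
Elastic strain at yield = total_strain - offset = 7.8e-03 - 0.002 = 5.8e-03
sigma_y = E * elastic_strain = 107000 * 5.8e-03
sigma_y = 620.6 MPa


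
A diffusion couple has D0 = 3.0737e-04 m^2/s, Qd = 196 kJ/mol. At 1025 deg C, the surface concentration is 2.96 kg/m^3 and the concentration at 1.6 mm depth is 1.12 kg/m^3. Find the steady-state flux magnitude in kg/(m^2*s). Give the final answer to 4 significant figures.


Step 1: D = D0 * exp(-Qd/(R*T))
T = 1025 + 273.15 = 1298.15 K
D = 3.0737e-04 * exp(-196e3 / (8.314 * 1298.15)) = 3.9882e-12 m^2/s
Step 2: J = D * (C1 - C2) / dx
J = 3.9882e-12 * (2.96 - 1.12) / 1.6e-03
J = 4.586e-09 kg/(m^2*s)


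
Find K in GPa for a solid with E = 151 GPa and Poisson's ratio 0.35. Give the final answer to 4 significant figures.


K = E / (3*(1-2*nu))
K = 151 / (3*(1-2*0.35))
K = 167.8 GPa


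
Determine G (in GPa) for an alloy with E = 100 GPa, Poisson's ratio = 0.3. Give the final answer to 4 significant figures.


G = E / (2*(1+nu))
G = 100 / (2*(1+0.3))
G = 38.46 GPa


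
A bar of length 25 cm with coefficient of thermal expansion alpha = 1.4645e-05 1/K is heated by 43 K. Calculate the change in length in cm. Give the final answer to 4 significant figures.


dL = L0 * alpha * dT
dL = 25 * 1.4645e-05 * 43
dL = 0.01574 cm


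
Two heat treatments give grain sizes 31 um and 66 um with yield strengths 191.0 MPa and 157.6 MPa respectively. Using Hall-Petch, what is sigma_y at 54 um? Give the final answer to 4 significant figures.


sigma_y = sigma0 + k / sqrt(d)
1/sqrt(d1) = 1/sqrt(3.1e-05) = 179.605;  1/sqrt(d2) = 123.091
k = (sigma1 - sigma2) / (1/sqrt(d1) - 1/sqrt(d2)) = (191.0 - 157.6) / (179.605 - 123.091) = 0.591006 MPa*m^0.5
sigma0 = sigma1 - k/sqrt(d1) = 191.0 - 0.591006*179.605 = 84.8522 MPa
sigma_y(d3) = 84.8522 + 0.591006 / sqrt(5.4e-05) = 165.3 MPa


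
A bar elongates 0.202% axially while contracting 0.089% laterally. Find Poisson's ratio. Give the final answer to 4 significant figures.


nu = -epsilon_lat / epsilon_axial
Lateral strain is contraction (negative), so using magnitudes:
nu = 0.089 / 0.202
nu = 0.4406


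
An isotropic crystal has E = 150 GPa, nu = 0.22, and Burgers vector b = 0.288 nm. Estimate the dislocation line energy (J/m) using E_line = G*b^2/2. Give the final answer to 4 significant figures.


Step 1: G = E / (2*(1+nu))
G = 150 / (2*(1+0.22)) = 61.4754 GPa = 6.14754e+10 Pa
Step 2: E_line = G*b^2/2
b = 0.288 nm = 2.88e-10 m
E_line = 0.5 * 6.14754e+10 * (2.88e-10)^2 = 2.55e-09 J/m


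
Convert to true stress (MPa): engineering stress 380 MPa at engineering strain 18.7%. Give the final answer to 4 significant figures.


sigma_true = sigma_eng * (1 + epsilon_eng)
sigma_true = 380 * (1 + 0.187)
sigma_true = 451.1 MPa


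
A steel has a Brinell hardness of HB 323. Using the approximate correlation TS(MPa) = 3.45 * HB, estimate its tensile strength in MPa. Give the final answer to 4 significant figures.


TS (MPa) = 3.45 * HB
TS = 3.45 * 323
TS = 1114 MPa


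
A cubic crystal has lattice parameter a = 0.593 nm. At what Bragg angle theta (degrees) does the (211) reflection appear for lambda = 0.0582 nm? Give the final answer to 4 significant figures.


d = a / sqrt(h^2+k^2+l^2)
d = 0.593 / sqrt(6) = 0.242091 nm
lambda = 2*d*sin(theta)  =>  sin(theta) = lambda / (2*d)
sin(theta) = 0.0582 / (2 * 0.242091) = 0.120203
theta = 6.904 deg


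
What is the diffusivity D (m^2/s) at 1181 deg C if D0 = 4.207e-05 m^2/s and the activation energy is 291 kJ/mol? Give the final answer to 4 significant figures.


D = D0 * exp(-Qd / (R*T))
T = 1454.15 K
D = 4.207e-05 * exp(-291e3 / (8.314 * 1454.15))
D = 1.481e-15 m^2/s


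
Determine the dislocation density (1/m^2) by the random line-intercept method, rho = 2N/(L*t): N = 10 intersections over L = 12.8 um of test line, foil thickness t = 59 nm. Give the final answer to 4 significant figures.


rho = 2N / (L * t)
L = 12.8 um = 1.28e-05 m, t = 59 nm = 5.9e-08 m
rho = 2 * 10 / (1.28e-05 * 5.9e-08)
rho = 2.648e+13 1/m^2


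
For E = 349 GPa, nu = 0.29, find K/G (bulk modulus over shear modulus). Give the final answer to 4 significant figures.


G = E / (2*(1+nu))
G = 349 / (2*(1+0.29)) = 135.271 GPa
K = E / (3*(1-2*nu))
K = 349 / (3*(1-2*0.29)) = 276.984 GPa
K/G = 276.984 / 135.271 = 2.048


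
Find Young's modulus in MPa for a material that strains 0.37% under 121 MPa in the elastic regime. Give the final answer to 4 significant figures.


E = sigma / epsilon
epsilon = 0.37% = 3.7e-03
E = 121 / 3.7e-03
E = 32700 MPa


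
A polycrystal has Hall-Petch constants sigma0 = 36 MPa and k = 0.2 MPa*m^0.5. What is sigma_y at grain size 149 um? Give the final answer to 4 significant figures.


sigma_y = sigma0 + k / sqrt(d)
d = 149 um = 1.49e-04 m
sigma_y = 36 + 0.2 / sqrt(1.49e-04)
sigma_y = 52.38 MPa


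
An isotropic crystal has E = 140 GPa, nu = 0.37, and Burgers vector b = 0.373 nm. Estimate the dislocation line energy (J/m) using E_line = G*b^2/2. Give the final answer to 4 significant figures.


Step 1: G = E / (2*(1+nu))
G = 140 / (2*(1+0.37)) = 51.0949 GPa = 5.10949e+10 Pa
Step 2: E_line = G*b^2/2
b = 0.373 nm = 3.73e-10 m
E_line = 0.5 * 5.10949e+10 * (3.73e-10)^2 = 3.554e-09 J/m
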